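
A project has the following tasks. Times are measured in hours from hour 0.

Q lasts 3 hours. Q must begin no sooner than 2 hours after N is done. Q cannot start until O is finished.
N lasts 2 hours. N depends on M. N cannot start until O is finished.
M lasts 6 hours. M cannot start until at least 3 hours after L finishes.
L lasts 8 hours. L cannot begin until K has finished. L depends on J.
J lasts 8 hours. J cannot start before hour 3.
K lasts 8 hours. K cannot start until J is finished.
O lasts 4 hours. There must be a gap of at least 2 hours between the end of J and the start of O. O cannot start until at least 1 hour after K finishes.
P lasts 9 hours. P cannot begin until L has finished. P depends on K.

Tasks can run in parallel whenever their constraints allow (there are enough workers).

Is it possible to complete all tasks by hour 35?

J waits on its own release at hour 3, so it starts at hour 3 and finishes at 3 + 8 = hour 11.
K cannot begin until J (finishes hour 11). It runs from hour 11 to 11 + 8 = hour 19.
O needs all of J (finishes hour 11, plus 2-hour gap → hour 13); K (finishes hour 19, plus 1-hour gap → hour 20). That puts its earliest start at hour 20; it finishes at 20 + 4 = hour 24.
L has to wait for K (finishes hour 19); J (finishes hour 11). The latest of these is hour 19, so L runs hour 19 to 19 + 8 = hour 27.
P cannot start until L (finishes hour 27); K (finishes hour 19). The controlling bound is hour 27, so P finishes at 27 + 9 = hour 36.
After L (finishes hour 27, plus 3-hour gap → hour 30), M can start at hour 30 and finishes at hour 36.
N needs all of M (finishes hour 36); O (finishes hour 24). That puts its earliest start at hour 36; it finishes at 36 + 2 = hour 38.
For Q: N (finishes hour 38, plus 2-hour gap → hour 40); O (finishes hour 24). Taking the maximum gives a start of hour 40, and it finishes at 40 + 3 = hour 43.
The earliest everything can be done is hour 43, which is after the deadline of 35, so it is not possible.

No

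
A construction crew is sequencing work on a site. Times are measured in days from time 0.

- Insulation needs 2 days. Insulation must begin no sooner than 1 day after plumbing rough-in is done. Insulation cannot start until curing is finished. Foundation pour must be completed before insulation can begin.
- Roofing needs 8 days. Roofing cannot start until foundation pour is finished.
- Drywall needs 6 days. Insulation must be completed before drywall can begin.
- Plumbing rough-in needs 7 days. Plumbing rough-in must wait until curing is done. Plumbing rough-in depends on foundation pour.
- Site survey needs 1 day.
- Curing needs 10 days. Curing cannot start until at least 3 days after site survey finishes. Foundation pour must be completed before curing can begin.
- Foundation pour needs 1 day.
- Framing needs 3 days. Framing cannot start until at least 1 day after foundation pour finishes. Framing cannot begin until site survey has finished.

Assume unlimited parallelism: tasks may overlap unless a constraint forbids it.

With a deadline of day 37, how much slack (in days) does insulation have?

7

Foundation pour can start immediately at day 0; it finishes at day 1.
Nothing blocks site survey, so it runs from day 0 to day 1.
Curing needs all of site survey (finishes day 1, plus 3-day gap → day 4); foundation pour (finishes day 1). That puts its earliest start at day 4; it finishes at 4 + 10 = day 14.
Plumbing rough-in has to wait for curing (finishes day 14); foundation pour (finishes day 1). The latest of these is day 14, so plumbing rough-in runs day 14 to 14 + 7 = day 21.
Insulation cannot start until plumbing rough-in (finishes day 21, plus 1-day gap → day 22); curing (finishes day 14); foundation pour (finishes day 1). The controlling bound is day 22, so insulation finishes at 22 + 2 = day 24.

Working backward from the deadline:
Drywall must finish by day 37; it takes 6 days, so it must start by 37 − 6 = day 31.
Insulation has to be done before drywall (must start by day 31). That means finishing by day 31, i.e. starting by 31 − 2 = day 29.
So insulation can start as early as day 22 and as late as day 29, giving 29 − 22 = 7 days of slack.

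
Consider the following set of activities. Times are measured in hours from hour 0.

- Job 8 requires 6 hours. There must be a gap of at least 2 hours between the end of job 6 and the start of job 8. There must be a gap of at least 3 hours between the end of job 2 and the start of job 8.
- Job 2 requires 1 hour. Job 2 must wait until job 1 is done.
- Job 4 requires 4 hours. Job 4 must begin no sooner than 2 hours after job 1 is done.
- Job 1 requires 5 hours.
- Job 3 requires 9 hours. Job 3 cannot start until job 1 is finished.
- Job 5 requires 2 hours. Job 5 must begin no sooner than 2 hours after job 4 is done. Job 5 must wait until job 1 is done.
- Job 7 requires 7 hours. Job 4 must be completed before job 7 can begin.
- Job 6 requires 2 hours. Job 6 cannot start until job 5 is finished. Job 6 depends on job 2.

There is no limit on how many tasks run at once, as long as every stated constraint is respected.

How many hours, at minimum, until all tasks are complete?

Nothing blocks job 1, so it runs from hour 0 to hour 5.
After job 1 (finishes hour 5, plus 2-hour gap → hour 7), job 4 can start at hour 7 and finishes at hour 11.
Job 7 cannot begin until job 4 (finishes hour 11). It runs from hour 11 to 11 + 7 = hour 18.
Job 5 has to wait for job 4 (finishes hour 11, plus 2-hour gap → hour 13); job 1 (finishes hour 5). The latest of these is hour 13, so job 5 runs hour 13 to 13 + 2 = hour 15.
Job 3 waits on job 1 (finishes hour 5), so it starts at hour 5 and finishes at 5 + 9 = hour 14.
After job 1 (finishes hour 5), job 2 can start at hour 5 and finishes at hour 6.
For job 6: job 5 (finishes hour 15); job 2 (finishes hour 6). Taking the maximum gives a start of hour 15, and it finishes at 15 + 2 = hour 17.
Job 8 needs all of job 6 (finishes hour 17, plus 2-hour gap → hour 19); job 2 (finishes hour 6, plus 3-hour gap → hour 9). That puts its earliest start at hour 19; it finishes at 19 + 6 = hour 25.
All tasks are finished once the last one completes. Finish times: Job 1 at 5, Job 2 at 6, Job 3 at 14, Job 4 at 11, Job 5 at 15, Job 6 at 17, Job 7 at 18, Job 8 at 25. The latest is hour 25.

25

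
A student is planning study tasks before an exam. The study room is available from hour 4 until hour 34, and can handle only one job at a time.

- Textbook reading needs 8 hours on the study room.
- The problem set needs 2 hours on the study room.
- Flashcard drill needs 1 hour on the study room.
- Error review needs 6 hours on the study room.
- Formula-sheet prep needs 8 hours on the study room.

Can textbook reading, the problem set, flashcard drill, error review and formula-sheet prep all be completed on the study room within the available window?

The study room window is 34 − 4 = 30 hours.
Running back to back, the jobs need 8 + 2 + 1 + 6 + 8 = 25 hours on the study room.
Since 25 ≤ 30, they fit within the window.

Yes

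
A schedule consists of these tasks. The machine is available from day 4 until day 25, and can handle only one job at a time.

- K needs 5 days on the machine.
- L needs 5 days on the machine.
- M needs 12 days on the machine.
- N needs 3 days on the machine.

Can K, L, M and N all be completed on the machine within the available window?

No

The machine window is 25 − 4 = 21 days.
Running back to back, the jobs need 5 + 5 + 12 + 3 = 25 days on the machine.
Since 25 > 21, they cannot all fit.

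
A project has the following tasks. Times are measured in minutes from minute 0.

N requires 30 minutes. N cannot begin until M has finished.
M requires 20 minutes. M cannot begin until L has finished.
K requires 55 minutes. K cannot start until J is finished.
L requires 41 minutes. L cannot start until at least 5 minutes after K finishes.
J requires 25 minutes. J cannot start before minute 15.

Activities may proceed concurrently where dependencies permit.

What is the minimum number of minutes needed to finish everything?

191

J waits on its own release at minute 15, so it starts at minute 15 and finishes at 15 + 25 = minute 40.
After J (finishes minute 40), K can start at minute 40 and finishes at minute 95.
L waits on K (finishes minute 95, plus 5-minute gap → minute 100), so it starts at minute 100 and finishes at 100 + 41 = minute 141.
M waits on L (finishes minute 141), so it starts at minute 141 and finishes at 141 + 20 = minute 161.
N waits on M (finishes minute 161), so it starts at minute 161 and finishes at 161 + 30 = minute 191.
All tasks are finished once the last one completes. Finish times: J at 40, K at 95, L at 141, M at 161, N at 191. The latest is minute 191.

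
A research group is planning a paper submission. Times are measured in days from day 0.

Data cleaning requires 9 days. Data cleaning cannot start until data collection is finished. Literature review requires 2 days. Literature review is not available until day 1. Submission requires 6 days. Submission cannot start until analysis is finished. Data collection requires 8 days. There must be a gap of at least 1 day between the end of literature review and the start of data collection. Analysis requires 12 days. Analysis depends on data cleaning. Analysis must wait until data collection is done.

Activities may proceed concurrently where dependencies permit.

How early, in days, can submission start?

33

Literature review waits on its own release at day 1, so it starts at day 1 and finishes at 1 + 2 = day 3.
Data collection waits on literature review (finishes day 3, plus 1-day gap → day 4), so it starts at day 4 and finishes at 4 + 8 = day 12.
Data cleaning waits on data collection (finishes day 12), so it starts at day 12 and finishes at 12 + 9 = day 21.
Analysis cannot start until data cleaning (finishes day 21); data collection (finishes day 12). The controlling bound is day 21, so analysis finishes at 21 + 12 = day 33.
Submission waits on analysis (finishes day 33), so the earliest it can start is day 33.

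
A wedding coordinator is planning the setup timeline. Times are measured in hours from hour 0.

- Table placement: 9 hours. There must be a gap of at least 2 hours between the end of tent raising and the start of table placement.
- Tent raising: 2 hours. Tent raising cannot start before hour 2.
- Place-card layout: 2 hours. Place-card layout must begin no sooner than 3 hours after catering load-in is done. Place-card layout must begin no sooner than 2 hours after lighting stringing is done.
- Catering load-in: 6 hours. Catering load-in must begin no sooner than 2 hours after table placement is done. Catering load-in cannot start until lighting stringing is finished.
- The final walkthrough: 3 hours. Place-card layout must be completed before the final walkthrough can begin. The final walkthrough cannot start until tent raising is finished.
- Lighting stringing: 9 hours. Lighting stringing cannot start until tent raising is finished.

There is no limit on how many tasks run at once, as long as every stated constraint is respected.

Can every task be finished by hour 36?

Tent raising cannot begin until its own release at hour 2. It runs from hour 2 to 2 + 2 = hour 4.
After tent raising (finishes hour 4), lighting stringing can start at hour 4 and finishes at hour 13.
Table placement cannot begin until tent raising (finishes hour 4, plus 2-hour gap → hour 6). It runs from hour 6 to 6 + 9 = hour 15.
Catering load-in cannot start until table placement (finishes hour 15, plus 2-hour gap → hour 17); lighting stringing (finishes hour 13). The controlling bound is hour 17, so catering load-in finishes at 17 + 6 = hour 23.
For place-card layout: catering load-in (finishes hour 23, plus 3-hour gap → hour 26); lighting stringing (finishes hour 13, plus 2-hour gap → hour 15). Taking the maximum gives a start of hour 26, and it finishes at 26 + 2 = hour 28.
The final walkthrough needs all of place-card layout (finishes hour 28); tent raising (finishes hour 4). That puts its earliest start at hour 28; it finishes at 28 + 3 = hour 31.
Every task is finished by hour 31, which is no later than the deadline of 36, so the schedule is feasible.

Yes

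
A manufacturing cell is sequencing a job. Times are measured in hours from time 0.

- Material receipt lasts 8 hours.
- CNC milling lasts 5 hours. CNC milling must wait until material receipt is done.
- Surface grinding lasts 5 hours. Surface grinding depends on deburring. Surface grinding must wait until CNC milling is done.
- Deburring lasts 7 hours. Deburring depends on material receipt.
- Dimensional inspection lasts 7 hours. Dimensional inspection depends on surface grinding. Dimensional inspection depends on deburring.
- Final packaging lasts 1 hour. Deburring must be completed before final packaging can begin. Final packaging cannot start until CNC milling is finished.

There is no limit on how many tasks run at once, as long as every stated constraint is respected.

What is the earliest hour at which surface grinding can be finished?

Nothing blocks material receipt, so it runs from hour 0 to hour 8.
CNC milling cannot begin until material receipt (finishes hour 8). It runs from hour 8 to 8 + 5 = hour 13.
Deburring waits on material receipt (finishes hour 8), so it starts at hour 8 and finishes at 8 + 7 = hour 15.
Surface grinding cannot start until deburring (finishes hour 15); CNC milling (finishes hour 13). The controlling bound is hour 15, so surface grinding finishes at 15 + 5 = hour 20.

20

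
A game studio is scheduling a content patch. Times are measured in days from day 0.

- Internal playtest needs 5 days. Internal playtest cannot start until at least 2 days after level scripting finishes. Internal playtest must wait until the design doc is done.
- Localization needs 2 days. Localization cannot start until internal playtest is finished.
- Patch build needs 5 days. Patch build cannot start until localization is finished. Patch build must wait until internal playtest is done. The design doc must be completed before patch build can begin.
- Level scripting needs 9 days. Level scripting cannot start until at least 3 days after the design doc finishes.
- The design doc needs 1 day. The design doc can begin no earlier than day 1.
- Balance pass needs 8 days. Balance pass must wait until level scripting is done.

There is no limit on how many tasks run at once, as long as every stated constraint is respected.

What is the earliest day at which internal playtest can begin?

16

After its own release at day 1, the design doc can start at day 1 and finishes at day 2.
Level scripting waits on the design doc (finishes day 2, plus 3-day gap → day 5), so it starts at day 5 and finishes at 5 + 9 = day 14.
Internal playtest waits on level scripting (finishes day 14, plus 2-day gap → day 16); the design doc (finishes day 2). The latest of these is day 16, which is the earliest internal playtest can start.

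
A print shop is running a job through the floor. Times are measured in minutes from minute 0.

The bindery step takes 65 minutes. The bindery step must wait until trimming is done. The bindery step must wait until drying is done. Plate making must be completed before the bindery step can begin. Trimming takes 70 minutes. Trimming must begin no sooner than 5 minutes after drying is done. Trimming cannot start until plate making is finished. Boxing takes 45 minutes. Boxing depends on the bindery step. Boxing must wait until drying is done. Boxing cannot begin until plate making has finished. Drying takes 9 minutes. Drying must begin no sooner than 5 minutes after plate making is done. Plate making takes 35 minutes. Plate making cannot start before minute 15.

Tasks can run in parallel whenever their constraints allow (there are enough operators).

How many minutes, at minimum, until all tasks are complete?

249

After its own release at minute 15, plate making can start at minute 15 and finishes at minute 50.
After plate making (finishes minute 50, plus 5-minute gap → minute 55), drying can start at minute 55 and finishes at minute 64.
Trimming cannot start until drying (finishes minute 64, plus 5-minute gap → minute 69); plate making (finishes minute 50). The controlling bound is minute 69, so trimming finishes at 69 + 70 = minute 139.
For the bindery step: trimming (finishes minute 139); drying (finishes minute 64); plate making (finishes minute 50). Taking the maximum gives a start of minute 139, and it finishes at 139 + 65 = minute 204.
Boxing has to wait for the bindery step (finishes minute 204); drying (finishes minute 64); plate making (finishes minute 50). The latest of these is minute 204, so boxing runs minute 204 to 204 + 45 = minute 249.
All tasks are finished once the last one completes. Finish times: Plate making at 50, Drying at 64, Trimming at 139, The bindery step at 204, Boxing at 249. The latest is minute 249.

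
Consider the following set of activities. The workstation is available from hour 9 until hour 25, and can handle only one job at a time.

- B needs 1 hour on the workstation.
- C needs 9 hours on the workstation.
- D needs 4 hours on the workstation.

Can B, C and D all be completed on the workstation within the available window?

The workstation window is 25 − 9 = 16 hours.
Running back to back, the jobs need 1 + 9 + 4 = 14 hours on the workstation.
Since 14 ≤ 16, they fit within the window.

Yes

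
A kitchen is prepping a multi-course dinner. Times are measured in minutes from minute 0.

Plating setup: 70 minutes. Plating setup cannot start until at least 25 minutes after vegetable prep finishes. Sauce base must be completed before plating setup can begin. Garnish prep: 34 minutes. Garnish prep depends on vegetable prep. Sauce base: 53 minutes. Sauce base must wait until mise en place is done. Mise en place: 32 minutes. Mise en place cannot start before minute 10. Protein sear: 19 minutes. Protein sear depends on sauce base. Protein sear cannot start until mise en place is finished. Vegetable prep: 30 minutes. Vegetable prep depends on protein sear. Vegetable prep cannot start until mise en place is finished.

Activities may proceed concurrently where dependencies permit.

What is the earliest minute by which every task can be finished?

239

Mise en place cannot begin until its own release at minute 10. It runs from minute 10 to 10 + 32 = minute 42.
Sauce base waits on mise en place (finishes minute 42), so it starts at minute 42 and finishes at 42 + 53 = minute 95.
Protein sear has to wait for sauce base (finishes minute 95); mise en place (finishes minute 42). The latest of these is minute 95, so protein sear runs minute 95 to 95 + 19 = minute 114.
Vegetable prep has to wait for protein sear (finishes minute 114); mise en place (finishes minute 42). The latest of these is minute 114, so vegetable prep runs minute 114 to 114 + 30 = minute 144.
Garnish prep cannot begin until vegetable prep (finishes minute 144). It runs from minute 144 to 144 + 34 = minute 178.
For plating setup: vegetable prep (finishes minute 144, plus 25-minute gap → minute 169); sauce base (finishes minute 95). Taking the maximum gives a start of minute 169, and it finishes at 169 + 70 = minute 239.
All tasks are finished once the last one completes. Finish times: Mise en place at 42, Sauce base at 95, Protein sear at 114, Vegetable prep at 144, Plating setup at 239, Garnish prep at 178. The latest is minute 239.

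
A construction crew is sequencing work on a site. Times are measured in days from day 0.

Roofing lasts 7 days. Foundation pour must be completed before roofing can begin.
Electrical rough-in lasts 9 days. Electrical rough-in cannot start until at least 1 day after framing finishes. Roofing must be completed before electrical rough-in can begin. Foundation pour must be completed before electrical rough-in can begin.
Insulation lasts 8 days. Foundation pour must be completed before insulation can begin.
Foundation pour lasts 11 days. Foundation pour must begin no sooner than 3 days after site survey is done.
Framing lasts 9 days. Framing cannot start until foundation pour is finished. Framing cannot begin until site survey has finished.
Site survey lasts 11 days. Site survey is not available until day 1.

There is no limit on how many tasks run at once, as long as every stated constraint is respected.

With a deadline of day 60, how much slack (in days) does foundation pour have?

15

Site survey cannot begin until its own release at day 1. It runs from day 1 to 1 + 11 = day 12.
Foundation pour cannot begin until site survey (finishes day 12, plus 3-day gap → day 15). It runs from day 15 to 15 + 11 = day 26.

Working backward from the deadline:
To finish by day 60, electrical rough-in (duration 9) must start no later than day 51.
Framing feeds into electrical rough-in (must start by day 51, minus 1-day gap → day 50); so framing must finish by day 50 and therefore start by day 41.
Roofing has to be done before electrical rough-in (must start by day 51). That means finishing by day 51, i.e. starting by 51 − 7 = day 44.
Insulation has no dependents, so it just needs to finish by day 60. Starting by 60 − 8 = day 52 achieves that.
Foundation pour has several dependents: framing (must start by day 41); roofing (must start by day 44); electrical rough-in (must start by day 51); insulation (must start by day 52). The earliest of those limits is day 41, so foundation pour must start by 41 − 11 = day 30.
So foundation pour can start as early as day 15 and as late as day 30, giving 30 − 15 = 15 days of slack.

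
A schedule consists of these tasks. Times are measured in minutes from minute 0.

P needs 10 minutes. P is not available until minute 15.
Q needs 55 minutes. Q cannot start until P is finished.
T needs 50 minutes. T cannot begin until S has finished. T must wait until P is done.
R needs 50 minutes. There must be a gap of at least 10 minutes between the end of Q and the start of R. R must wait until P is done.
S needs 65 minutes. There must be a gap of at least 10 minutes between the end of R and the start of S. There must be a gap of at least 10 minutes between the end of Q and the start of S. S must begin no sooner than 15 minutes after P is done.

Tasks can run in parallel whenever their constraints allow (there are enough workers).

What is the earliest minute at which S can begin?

150

P cannot begin until its own release at minute 15. It runs from minute 15 to 15 + 10 = minute 25.
Q cannot begin until P (finishes minute 25). It runs from minute 25 to 25 + 55 = minute 80.
For R: Q (finishes minute 80, plus 10-minute gap → minute 90); P (finishes minute 25). Taking the maximum gives a start of minute 90, and it finishes at 90 + 50 = minute 140.
S waits on R (finishes minute 140, plus 10-minute gap → minute 150); Q (finishes minute 80, plus 10-minute gap → minute 90); P (finishes minute 25, plus 15-minute gap → minute 40). The latest of these is minute 150, which is the earliest S can start.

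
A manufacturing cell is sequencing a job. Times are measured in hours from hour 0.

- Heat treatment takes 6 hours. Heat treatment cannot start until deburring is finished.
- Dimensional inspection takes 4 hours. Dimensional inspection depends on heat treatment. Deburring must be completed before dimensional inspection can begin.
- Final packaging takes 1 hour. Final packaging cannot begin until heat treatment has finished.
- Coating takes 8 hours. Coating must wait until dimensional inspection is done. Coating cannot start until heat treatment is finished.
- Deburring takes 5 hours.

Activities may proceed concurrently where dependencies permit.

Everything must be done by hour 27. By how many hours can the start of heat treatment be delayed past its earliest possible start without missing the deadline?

Nothing blocks deburring, so it runs from hour 0 to hour 5.
After deburring (finishes hour 5), heat treatment can start at hour 5 and finishes at hour 11.

Working backward from the deadline:
Nothing follows coating; the deadline of hour 27 is its only limit. It must start by 27 − 8 = hour 19.
Since coating (must start by hour 19) depends on it, dimensional inspection must finish by hour 19. Backing off its 4-hour duration gives a latest start of hour 15.
To finish by hour 27, final packaging (duration 1) must start no later than hour 26.
Heat treatment has several dependents: dimensional inspection (must start by hour 15); coating (must start by hour 19); final packaging (must start by hour 26). The earliest of those limits is hour 15, so heat treatment must start by 15 − 6 = hour 9.
So heat treatment can start as early as hour 5 and as late as hour 9, giving 9 − 5 = 4 hours of slack.

4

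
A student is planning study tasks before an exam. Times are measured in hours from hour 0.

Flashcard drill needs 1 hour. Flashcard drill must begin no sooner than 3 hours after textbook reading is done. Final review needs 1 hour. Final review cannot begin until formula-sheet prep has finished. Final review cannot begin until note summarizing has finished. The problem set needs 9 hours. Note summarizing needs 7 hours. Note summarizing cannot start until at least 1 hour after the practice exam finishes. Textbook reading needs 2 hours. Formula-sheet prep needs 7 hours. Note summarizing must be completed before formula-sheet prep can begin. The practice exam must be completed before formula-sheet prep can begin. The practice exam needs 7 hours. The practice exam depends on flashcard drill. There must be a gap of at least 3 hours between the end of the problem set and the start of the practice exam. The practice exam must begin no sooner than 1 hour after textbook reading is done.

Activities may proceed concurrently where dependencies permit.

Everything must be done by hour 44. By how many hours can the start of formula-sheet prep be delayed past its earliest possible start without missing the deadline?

9

The problem set has no prerequisites, so it starts at hour 0 and finishes at hour 9.
Nothing blocks textbook reading, so it runs from hour 0 to hour 2.
Flashcard drill cannot begin until textbook reading (finishes hour 2, plus 3-hour gap → hour 5). It runs from hour 5 to 5 + 1 = hour 6.
The practice exam needs all of flashcard drill (finishes hour 6); the problem set (finishes hour 9, plus 3-hour gap → hour 12); textbook reading (finishes hour 2, plus 1-hour gap → hour 3). That puts its earliest start at hour 12; it finishes at 12 + 7 = hour 19.
Note summarizing cannot begin until the practice exam (finishes hour 19, plus 1-hour gap → hour 20). It runs from hour 20 to 20 + 7 = hour 27.
Formula-sheet prep needs all of note summarizing (finishes hour 27); the practice exam (finishes hour 19). That puts its earliest start at hour 27; it finishes at 27 + 7 = hour 34.

Working backward from the deadline:
Final review must finish by hour 44; it takes 1 hour, so it must start by 44 − 1 = hour 43.
Formula-sheet prep has to be done before final review (must start by hour 43). That means finishing by hour 43, i.e. starting by 43 − 7 = hour 36.
So formula-sheet prep can start as early as hour 27 and as late as hour 36, giving 36 − 27 = 9 hours of slack.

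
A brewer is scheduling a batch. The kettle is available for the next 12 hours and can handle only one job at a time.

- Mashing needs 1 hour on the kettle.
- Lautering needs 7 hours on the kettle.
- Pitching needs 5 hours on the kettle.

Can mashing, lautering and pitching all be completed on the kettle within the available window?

Running back to back, the jobs need 1 + 7 + 5 = 13 hours on the kettle.
Since 13 > 12, they cannot all fit.

No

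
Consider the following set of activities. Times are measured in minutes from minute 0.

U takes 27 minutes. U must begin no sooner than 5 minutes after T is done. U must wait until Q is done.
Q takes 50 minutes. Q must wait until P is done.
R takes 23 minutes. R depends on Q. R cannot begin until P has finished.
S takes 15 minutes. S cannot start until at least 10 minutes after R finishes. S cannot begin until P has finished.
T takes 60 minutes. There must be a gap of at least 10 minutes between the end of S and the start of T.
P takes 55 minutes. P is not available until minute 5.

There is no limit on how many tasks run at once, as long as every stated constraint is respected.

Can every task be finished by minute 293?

Yes

P cannot begin until its own release at minute 5. It runs from minute 5 to 5 + 55 = minute 60.
After P (finishes minute 60), Q can start at minute 60 and finishes at minute 110.
R needs all of Q (finishes minute 110); P (finishes minute 60). That puts its earliest start at minute 110; it finishes at 110 + 23 = minute 133.
S has to wait for R (finishes minute 133, plus 10-minute gap → minute 143); P (finishes minute 60). The latest of these is minute 143, so S runs minute 143 to 143 + 15 = minute 158.
T cannot begin until S (finishes minute 158, plus 10-minute gap → minute 168). It runs from minute 168 to 168 + 60 = minute 228.
U has to wait for T (finishes minute 228, plus 5-minute gap → minute 233); Q (finishes minute 110). The latest of these is minute 233, so U runs minute 233 to 233 + 27 = minute 260.
Every task is finished by minute 260, which is no later than the deadline of 293, so the schedule is feasible.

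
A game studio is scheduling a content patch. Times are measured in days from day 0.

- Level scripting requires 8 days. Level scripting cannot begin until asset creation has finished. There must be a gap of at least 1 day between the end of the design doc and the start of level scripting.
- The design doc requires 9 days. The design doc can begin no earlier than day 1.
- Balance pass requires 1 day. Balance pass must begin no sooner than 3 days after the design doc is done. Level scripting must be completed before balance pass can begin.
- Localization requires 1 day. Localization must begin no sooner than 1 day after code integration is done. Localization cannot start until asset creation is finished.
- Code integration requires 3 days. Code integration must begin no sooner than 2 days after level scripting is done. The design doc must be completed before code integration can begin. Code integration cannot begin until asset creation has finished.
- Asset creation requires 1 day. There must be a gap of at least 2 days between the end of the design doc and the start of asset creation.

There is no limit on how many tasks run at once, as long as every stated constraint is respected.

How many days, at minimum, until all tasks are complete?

28

The design doc waits on its own release at day 1, so it starts at day 1 and finishes at 1 + 9 = day 10.
After the design doc (finishes day 10, plus 2-day gap → day 12), asset creation can start at day 12 and finishes at day 13.
Level scripting has to wait for asset creation (finishes day 13); the design doc (finishes day 10, plus 1-day gap → day 11). The latest of these is day 13, so level scripting runs day 13 to 13 + 8 = day 21.
Balance pass needs all of the design doc (finishes day 10, plus 3-day gap → day 13); level scripting (finishes day 21). That puts its earliest start at day 21; it finishes at 21 + 1 = day 22.
For code integration: level scripting (finishes day 21, plus 2-day gap → day 23); the design doc (finishes day 10); asset creation (finishes day 13). Taking the maximum gives a start of day 23, and it finishes at 23 + 3 = day 26.
Localization cannot start until code integration (finishes day 26, plus 1-day gap → day 27); asset creation (finishes day 13). The controlling bound is day 27, so localization finishes at 27 + 1 = day 28.
All tasks are finished once the last one completes. Finish times: The design doc at 10, Asset creation at 13, Level scripting at 21, Code integration at 26, Balance pass at 22, Localization at 28. The latest is day 28.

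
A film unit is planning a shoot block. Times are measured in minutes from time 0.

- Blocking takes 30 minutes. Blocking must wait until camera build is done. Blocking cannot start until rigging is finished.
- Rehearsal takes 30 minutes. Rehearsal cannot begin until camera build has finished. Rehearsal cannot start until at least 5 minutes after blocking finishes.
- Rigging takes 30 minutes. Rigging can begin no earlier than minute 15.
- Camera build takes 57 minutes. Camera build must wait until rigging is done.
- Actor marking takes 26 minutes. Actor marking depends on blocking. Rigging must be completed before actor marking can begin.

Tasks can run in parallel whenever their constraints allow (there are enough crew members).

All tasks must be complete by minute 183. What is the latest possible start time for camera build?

61

Actor marking must finish by minute 183; it takes 26 minutes, so it must start by 183 − 26 = minute 157.
Rehearsal has no dependents, so it just needs to finish by minute 183. Starting by 183 − 30 = minute 153 achieves that.
Blocking feeds actor marking (must start by minute 157); rehearsal (must start by minute 153, minus 5-minute gap → minute 148). Taking the minimum, blocking must finish by minute 148 and start by 148 − 30 = minute 118.
Camera build must finish in time for blocking (must start by minute 118); rehearsal (must start by minute 153). The tightest is minute 118, so camera build must start by 118 − 57 = minute 61.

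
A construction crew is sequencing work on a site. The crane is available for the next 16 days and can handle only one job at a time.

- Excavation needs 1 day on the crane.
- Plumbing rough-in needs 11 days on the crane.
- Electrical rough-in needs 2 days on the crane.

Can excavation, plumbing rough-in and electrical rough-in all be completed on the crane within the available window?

Yes

Running back to back, the jobs need 1 + 11 + 2 = 14 days on the crane.
Since 14 ≤ 16, they fit within the window.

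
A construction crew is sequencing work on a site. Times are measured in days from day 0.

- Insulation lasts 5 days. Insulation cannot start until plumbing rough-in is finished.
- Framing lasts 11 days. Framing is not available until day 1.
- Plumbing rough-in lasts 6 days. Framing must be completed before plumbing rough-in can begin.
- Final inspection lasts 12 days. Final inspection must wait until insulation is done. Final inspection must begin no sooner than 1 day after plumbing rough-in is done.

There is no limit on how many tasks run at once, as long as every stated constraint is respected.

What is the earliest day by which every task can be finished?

After its own release at day 1, framing can start at day 1 and finishes at day 12.
Plumbing rough-in waits on framing (finishes day 12), so it starts at day 12 and finishes at 12 + 6 = day 18.
Insulation cannot begin until plumbing rough-in (finishes day 18). It runs from day 18 to 18 + 5 = day 23.
For final inspection: insulation (finishes day 23); plumbing rough-in (finishes day 18, plus 1-day gap → day 19). Taking the maximum gives a start of day 23, and it finishes at 23 + 12 = day 35.
All tasks are finished once the last one completes. Finish times: Framing at 12, Plumbing rough-in at 18, Insulation at 23, Final inspection at 35. The latest is day 35.

35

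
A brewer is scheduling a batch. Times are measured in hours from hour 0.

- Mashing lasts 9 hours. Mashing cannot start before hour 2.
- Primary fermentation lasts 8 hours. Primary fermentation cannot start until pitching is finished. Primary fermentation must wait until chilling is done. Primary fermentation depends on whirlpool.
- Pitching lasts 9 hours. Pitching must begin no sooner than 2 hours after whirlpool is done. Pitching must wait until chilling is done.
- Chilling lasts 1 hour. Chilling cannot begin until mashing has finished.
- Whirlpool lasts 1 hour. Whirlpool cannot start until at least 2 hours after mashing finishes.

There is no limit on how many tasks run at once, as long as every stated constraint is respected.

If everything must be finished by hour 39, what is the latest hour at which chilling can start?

21

Nothing follows primary fermentation; the deadline of hour 39 is its only limit. It must start by 39 − 8 = hour 31.
Pitching must finish before primary fermentation (must start by hour 31). With a 9-hour duration, pitching must start by 31 − 9 = hour 22.
Chilling feeds pitching (must start by hour 22); primary fermentation (must start by hour 31). Taking the minimum, chilling must finish by hour 22 and start by 22 − 1 = hour 21.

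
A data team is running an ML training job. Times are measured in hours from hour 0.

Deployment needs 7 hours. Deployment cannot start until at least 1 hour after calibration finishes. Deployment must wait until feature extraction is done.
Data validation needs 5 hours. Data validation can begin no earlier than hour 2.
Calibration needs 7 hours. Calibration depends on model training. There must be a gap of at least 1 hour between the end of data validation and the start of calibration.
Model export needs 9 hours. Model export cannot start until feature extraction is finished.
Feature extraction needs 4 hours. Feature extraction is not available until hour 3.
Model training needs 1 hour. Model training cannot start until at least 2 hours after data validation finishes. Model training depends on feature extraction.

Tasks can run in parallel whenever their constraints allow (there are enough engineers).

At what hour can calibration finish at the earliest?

17

Feature extraction cannot begin until its own release at hour 3. It runs from hour 3 to 3 + 4 = hour 7.
After its own release at hour 2, data validation can start at hour 2 and finishes at hour 7.
Model training needs all of data validation (finishes hour 7, plus 2-hour gap → hour 9); feature extraction (finishes hour 7). That puts its earliest start at hour 9; it finishes at 9 + 1 = hour 10.
Calibration needs all of model training (finishes hour 10); data validation (finishes hour 7, plus 1-hour gap → hour 8). That puts its earliest start at hour 10; it finishes at 10 + 7 = hour 17.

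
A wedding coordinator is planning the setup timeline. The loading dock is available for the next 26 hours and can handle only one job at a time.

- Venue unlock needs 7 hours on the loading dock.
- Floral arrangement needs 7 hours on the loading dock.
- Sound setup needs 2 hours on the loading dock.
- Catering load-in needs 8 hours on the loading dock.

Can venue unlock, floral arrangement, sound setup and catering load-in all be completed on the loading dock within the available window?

Running back to back, the jobs need 7 + 7 + 2 + 8 = 24 hours on the loading dock.
Since 24 ≤ 26, they fit within the window.

Yes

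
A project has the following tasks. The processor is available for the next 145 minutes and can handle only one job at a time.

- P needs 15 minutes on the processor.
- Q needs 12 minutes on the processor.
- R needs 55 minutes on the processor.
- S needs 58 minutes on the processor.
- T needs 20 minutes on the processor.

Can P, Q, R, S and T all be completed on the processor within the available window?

No

Running back to back, the jobs need 15 + 12 + 55 + 58 + 20 = 160 minutes on the processor.
Since 160 > 145, they cannot all fit.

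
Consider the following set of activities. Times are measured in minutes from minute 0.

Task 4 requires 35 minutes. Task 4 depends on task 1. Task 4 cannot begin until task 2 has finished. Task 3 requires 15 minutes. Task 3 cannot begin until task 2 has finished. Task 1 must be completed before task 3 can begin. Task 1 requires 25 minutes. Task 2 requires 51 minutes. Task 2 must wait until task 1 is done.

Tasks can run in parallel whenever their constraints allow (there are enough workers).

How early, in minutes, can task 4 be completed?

Task 1 can start immediately at minute 0; it finishes at minute 25.
Task 2 waits on task 1 (finishes minute 25), so it starts at minute 25 and finishes at 25 + 51 = minute 76.
For task 4: task 1 (finishes minute 25); task 2 (finishes minute 76). Taking the maximum gives a start of minute 76, and it finishes at 76 + 35 = minute 111.

111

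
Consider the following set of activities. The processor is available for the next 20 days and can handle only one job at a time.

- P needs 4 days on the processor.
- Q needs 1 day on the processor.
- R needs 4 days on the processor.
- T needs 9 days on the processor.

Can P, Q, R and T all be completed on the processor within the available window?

Running back to back, the jobs need 4 + 1 + 4 + 9 = 18 days on the processor.
Since 18 ≤ 20, they fit within the window.

Yes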